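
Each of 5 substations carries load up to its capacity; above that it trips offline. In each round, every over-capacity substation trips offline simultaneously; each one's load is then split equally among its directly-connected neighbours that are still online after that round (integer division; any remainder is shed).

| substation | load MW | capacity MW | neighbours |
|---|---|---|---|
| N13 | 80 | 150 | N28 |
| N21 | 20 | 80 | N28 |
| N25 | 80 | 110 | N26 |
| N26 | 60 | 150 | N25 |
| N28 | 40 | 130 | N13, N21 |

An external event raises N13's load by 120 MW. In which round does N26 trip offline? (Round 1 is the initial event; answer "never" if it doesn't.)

never

Round 1 — N13 at 200 > 150. N13 trips offline.
  N13 sheds 200 MW to N28: 200 each.
    N28: 40+200 = 240 > 130
Round 2 — N28 trips offline.
  N28 sheds 240 MW to N21: 240 each.
    N21: 20+240 = 260 > 80
Round 3 — N21 trips offline.
  N21 sheds 260 MW: no online neighbours, lost.
No further trips.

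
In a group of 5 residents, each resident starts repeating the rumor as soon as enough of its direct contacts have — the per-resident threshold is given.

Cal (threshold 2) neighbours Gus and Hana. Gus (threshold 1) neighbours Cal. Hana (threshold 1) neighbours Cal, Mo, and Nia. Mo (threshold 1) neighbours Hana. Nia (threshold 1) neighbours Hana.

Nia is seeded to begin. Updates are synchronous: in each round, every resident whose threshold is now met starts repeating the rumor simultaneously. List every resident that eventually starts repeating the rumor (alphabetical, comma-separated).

Hana, Mo, Nia

Round 1 — Nia starts repeating the rumor (initial).
Round 2 — checking thresholds:
  Hana: 1 of 3 neighbours ≥ 1, starts repeating the rumor.
Round 3 — checking thresholds:
  Cal: 1 of 2 neighbours < 2, holds.
  Mo: 1 of 1 neighbours ≥ 1, starts repeating the rumor.
Round 4 — no new spreads; cascade stops.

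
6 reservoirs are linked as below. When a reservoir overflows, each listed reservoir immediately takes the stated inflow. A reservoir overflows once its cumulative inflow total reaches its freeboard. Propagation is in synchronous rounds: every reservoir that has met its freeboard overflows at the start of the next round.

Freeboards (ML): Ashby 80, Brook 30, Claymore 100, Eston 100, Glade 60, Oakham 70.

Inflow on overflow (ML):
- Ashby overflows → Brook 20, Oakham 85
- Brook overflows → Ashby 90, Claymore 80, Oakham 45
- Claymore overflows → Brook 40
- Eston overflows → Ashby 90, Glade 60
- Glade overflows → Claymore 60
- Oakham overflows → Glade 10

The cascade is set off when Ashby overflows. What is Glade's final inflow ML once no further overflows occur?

Round 1 — Ashby overflows (initial).
  Brook: +20 → 20 < 30
  Oakham: +85 → 85 ≥ 70
Round 2 — Oakham overflows.
  Glade: +10 → 10 < 60
No further overflows.

10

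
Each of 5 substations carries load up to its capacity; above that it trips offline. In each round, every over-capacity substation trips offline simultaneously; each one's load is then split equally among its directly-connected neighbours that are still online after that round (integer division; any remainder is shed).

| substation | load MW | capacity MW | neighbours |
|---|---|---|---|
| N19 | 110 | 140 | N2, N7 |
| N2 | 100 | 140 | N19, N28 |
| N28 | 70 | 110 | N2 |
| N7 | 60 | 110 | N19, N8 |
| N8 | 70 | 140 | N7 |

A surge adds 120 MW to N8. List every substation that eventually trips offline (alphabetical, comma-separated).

Round 1 — N8 at 190 > 140. N8 trips offline.
  N8 sheds 190 MW to N7: 190 each.
    N7: 60+190 = 250 > 110
Round 2 — N7 trips offline.
  N7 sheds 250 MW to N19: 250 each.
    N19: 110+250 = 360 > 140
Round 3 — N19 trips offline.
  N19 sheds 360 MW to N2: 360 each.
    N2: 100+360 = 460 > 140
Round 4 — N2 trips offline.
  N2 sheds 460 MW to N28: 460 each.
    N28: 70+460 = 530 > 110
Round 5 — N28 trips offline.
  N28 sheds 530 MW: no online neighbours, lost.
No further trips.

N19, N2, N28, N7, N8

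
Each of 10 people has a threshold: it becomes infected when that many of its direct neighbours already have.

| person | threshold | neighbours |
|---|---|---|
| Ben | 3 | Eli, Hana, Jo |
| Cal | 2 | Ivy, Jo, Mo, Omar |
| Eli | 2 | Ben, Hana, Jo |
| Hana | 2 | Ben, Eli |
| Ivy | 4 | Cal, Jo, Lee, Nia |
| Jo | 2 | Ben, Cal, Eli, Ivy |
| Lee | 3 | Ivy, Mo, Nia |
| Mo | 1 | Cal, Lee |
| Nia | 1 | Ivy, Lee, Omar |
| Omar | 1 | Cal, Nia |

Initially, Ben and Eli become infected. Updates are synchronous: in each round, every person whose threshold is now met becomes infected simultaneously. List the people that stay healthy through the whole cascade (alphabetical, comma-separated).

Round 1 — Ben, Eli become infected (initial).
Round 2 — checking thresholds:
  Hana: 2 of 2 neighbours ≥ 2, becomes infected.
  Jo: 2 of 4 neighbours ≥ 2, becomes infected.
Round 3 — no new infections; cascade stops.

Cal, Ivy, Lee, Mo, Nia, Omar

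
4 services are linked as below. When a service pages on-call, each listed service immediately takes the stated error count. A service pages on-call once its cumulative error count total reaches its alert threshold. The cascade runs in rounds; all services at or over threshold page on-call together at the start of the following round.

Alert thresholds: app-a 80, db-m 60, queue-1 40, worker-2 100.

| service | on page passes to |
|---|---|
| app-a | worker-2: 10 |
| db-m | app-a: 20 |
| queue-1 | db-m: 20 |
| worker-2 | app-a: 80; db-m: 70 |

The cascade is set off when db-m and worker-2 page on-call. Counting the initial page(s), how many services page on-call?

3

Round 1 — db-m, worker-2 page on-call (initial).
  app-a: +20+80 → 100 ≥ 80
Round 2 — app-a pages on-call.
No further pages.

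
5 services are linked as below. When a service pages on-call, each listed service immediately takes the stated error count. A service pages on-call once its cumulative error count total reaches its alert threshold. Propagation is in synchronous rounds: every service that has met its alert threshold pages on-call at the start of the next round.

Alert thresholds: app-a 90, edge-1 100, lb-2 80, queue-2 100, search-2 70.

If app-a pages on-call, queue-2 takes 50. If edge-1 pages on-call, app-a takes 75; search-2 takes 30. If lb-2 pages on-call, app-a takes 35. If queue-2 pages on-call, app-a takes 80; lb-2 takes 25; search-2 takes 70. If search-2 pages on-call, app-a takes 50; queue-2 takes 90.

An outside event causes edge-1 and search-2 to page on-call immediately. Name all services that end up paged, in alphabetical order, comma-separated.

Round 1 — edge-1, search-2 page on-call (initial).
  app-a: +75+50 → 125 ≥ 90
  queue-2: +90 → 90 < 100
Round 2 — app-a pages on-call.
  queue-2: +50 → 140 ≥ 100
Round 3 — queue-2 pages on-call.
  lb-2: +25 → 25 < 80
No further pages.

app-a, edge-1, queue-2, search-2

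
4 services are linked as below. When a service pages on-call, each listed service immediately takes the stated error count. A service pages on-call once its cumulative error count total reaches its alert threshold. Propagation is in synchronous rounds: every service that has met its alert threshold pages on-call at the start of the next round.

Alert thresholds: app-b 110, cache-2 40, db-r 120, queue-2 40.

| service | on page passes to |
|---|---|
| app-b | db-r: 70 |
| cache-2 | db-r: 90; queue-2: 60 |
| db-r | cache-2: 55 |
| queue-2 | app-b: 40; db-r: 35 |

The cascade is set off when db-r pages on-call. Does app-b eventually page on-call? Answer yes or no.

Round 1 — db-r pages on-call (initial).
  cache-2: +55 → 55 ≥ 40
Round 2 — cache-2 pages on-call.
  queue-2: +60 → 60 ≥ 40
Round 3 — queue-2 pages on-call.
  app-b: +40 → 40 < 110
No further pages.

no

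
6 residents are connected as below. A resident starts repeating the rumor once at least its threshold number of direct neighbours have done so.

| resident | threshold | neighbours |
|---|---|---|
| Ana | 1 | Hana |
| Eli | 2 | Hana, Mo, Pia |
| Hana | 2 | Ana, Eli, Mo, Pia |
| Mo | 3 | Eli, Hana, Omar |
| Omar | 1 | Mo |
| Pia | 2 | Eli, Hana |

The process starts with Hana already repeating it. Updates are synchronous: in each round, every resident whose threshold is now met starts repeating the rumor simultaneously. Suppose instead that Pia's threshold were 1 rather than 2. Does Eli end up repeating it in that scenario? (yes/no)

With Pia's threshold at 1:
Round 1 — Hana starts repeating the rumor (initial).
Round 2 — checking thresholds:
  Ana: 1 of 1 neighbours ≥ 1, starts repeating the rumor.
  Eli: 1 of 3 neighbours < 2, holds.
  Mo: 1 of 3 neighbours < 3, holds.
  Pia: 1 of 2 neighbours ≥ 1, starts repeating the rumor.
Round 3 — checking thresholds:
  Eli: 2 of 3 neighbours ≥ 2, starts repeating the rumor.
  Mo: 1 of 3 neighbours < 3, holds.
Round 4 — no new spreads; cascade stops.

yes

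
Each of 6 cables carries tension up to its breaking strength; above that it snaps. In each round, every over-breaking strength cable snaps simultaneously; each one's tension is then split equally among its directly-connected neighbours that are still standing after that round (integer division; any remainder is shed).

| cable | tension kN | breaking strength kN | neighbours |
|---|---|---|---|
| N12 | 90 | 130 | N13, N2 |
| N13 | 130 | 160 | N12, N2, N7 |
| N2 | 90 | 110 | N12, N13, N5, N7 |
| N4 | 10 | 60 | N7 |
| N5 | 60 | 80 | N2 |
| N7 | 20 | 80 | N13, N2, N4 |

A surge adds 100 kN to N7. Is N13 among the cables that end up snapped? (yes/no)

yes

Round 1 — N7 at 120 > 80. N7 snaps.
  N7 sheds 120 kN to N13, N2, N4: 40 each.
    N13: 130+40 = 170 > 160
    N2: 90+40 = 130 > 110
    N4: 10+40 = 50 ≤ 60
Round 2 — N13, N2 snap.
  N13 sheds 170 kN to N12: 170 each.
    N12: 90+170 = 260 > 130
  N2 sheds 130 kN to N12, N5: 65 each.
    N12: 260+65 = 325 > 130
    N5: 60+65 = 125 > 80
Round 3 — N12, N5 snap.
  N12 sheds 325 kN: no online neighbours, lost.
  N5 sheds 125 kN: no online neighbours, lost.
No further breaks.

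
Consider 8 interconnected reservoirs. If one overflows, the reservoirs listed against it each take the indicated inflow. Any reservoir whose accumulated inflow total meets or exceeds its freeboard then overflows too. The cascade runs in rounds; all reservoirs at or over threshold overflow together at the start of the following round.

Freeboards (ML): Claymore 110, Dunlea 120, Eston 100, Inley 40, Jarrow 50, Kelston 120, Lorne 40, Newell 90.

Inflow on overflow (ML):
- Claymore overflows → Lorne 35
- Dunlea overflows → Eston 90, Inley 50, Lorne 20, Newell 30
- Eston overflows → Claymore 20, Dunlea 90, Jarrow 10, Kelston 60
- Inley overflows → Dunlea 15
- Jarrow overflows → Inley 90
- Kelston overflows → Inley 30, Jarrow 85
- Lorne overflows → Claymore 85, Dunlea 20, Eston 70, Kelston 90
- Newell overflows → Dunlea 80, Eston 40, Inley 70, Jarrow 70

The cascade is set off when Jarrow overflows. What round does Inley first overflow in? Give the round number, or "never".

2

Round 1 — Jarrow overflows (initial).
  Inley: +90 → 90 ≥ 40
Round 2 — Inley overflows.
  Dunlea: +15 → 15 < 120
No further overflows.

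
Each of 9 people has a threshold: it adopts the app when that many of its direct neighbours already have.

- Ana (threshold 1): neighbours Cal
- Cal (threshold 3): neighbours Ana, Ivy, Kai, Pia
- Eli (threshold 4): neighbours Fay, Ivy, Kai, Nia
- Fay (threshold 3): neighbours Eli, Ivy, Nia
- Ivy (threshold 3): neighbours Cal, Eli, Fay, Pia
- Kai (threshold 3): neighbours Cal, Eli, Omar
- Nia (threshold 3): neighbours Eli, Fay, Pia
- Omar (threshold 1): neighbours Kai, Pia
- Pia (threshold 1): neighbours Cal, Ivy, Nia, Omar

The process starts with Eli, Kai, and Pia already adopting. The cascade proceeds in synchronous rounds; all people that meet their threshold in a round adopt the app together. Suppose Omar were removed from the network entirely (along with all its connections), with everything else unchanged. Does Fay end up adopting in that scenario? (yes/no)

no

With Omar removed:
Round 1 — Eli, Kai, Pia adopt the app (initial).
Round 2 — no new adoptions; cascade stops.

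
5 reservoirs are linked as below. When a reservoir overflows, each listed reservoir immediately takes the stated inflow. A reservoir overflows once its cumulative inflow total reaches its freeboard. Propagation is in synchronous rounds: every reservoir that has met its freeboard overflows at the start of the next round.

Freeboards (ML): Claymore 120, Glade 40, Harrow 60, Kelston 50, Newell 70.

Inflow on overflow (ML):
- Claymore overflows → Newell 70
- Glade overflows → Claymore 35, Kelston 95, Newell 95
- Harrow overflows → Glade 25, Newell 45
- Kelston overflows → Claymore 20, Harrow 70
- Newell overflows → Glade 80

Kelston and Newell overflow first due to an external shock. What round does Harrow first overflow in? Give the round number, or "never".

Round 1 — Kelston, Newell overflow (initial).
  Claymore: +20 → 20 < 120
  Glade: +80 → 80 ≥ 40
  Harrow: +70 → 70 ≥ 60
Round 2 — Glade, Harrow overflow.
  Claymore: +35 → 55 < 120
No further overflows.

2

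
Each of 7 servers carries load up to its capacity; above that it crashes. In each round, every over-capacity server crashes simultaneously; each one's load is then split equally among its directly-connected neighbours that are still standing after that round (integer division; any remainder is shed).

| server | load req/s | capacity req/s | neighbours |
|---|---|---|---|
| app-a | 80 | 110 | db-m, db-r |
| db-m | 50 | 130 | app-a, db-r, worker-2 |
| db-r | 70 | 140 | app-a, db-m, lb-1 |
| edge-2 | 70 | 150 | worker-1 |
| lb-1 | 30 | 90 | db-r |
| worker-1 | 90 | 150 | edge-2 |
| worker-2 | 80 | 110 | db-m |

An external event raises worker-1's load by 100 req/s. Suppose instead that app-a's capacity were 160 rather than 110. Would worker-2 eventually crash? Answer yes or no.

With app-a's capacity at 160:
Round 1 — worker-1 at 190 > 150. worker-1 crashes.
  worker-1 sheds 190 req/s to edge-2: 190 each.
    edge-2: 70+190 = 260 > 150
Round 2 — edge-2 crashes.
  edge-2 sheds 260 req/s: no online neighbours, lost.
No further crashes.

no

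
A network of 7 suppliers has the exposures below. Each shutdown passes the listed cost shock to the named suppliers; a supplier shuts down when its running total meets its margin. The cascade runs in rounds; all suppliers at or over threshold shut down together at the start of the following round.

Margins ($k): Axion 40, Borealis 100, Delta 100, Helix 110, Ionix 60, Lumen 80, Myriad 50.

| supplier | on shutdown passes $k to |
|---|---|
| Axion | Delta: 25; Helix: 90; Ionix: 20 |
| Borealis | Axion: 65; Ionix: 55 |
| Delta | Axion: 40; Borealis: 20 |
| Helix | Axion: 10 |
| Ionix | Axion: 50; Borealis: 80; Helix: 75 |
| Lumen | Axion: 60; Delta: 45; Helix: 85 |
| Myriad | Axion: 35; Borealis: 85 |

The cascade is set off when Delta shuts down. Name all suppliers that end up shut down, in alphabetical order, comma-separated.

Axion, Delta

Round 1 — Delta shuts down (initial).
  Axion: +40 → 40 ≥ 40
  Borealis: +20 → 20 < 100
Round 2 — Axion shuts down.
  Helix: +90 → 90 < 110
  Ionix: +20 → 20 < 60
No further shutdowns.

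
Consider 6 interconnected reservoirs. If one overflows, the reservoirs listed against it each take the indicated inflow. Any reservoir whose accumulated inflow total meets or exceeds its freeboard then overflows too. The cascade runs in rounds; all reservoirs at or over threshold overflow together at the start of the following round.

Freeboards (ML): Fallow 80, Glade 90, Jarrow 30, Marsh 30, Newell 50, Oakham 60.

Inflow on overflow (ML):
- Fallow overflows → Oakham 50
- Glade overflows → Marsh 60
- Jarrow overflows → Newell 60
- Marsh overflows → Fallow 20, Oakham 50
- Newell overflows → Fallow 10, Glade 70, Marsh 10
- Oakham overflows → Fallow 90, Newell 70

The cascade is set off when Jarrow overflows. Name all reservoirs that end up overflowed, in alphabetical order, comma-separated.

Jarrow, Newell

Round 1 — Jarrow overflows (initial).
  Newell: +60 → 60 ≥ 50
Round 2 — Newell overflows.
  Fallow: +10 → 10 < 80
  Glade: +70 → 70 < 90
  Marsh: +10 → 10 < 30
No further overflows.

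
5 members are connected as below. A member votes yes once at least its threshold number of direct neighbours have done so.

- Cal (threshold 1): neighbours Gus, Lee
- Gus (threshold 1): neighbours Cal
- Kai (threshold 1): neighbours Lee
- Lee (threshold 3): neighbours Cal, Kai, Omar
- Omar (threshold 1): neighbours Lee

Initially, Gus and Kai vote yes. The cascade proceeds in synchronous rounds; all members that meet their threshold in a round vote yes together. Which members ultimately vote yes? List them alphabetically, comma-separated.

Round 1 — Gus, Kai vote yes (initial).
Round 2 — checking thresholds:
  Cal: 1 of 2 neighbours ≥ 1, votes yes.
  Lee: 1 of 3 neighbours < 3, below threshold.
Round 3 — no new yes votes; cascade stops.

Cal, Gus, Kai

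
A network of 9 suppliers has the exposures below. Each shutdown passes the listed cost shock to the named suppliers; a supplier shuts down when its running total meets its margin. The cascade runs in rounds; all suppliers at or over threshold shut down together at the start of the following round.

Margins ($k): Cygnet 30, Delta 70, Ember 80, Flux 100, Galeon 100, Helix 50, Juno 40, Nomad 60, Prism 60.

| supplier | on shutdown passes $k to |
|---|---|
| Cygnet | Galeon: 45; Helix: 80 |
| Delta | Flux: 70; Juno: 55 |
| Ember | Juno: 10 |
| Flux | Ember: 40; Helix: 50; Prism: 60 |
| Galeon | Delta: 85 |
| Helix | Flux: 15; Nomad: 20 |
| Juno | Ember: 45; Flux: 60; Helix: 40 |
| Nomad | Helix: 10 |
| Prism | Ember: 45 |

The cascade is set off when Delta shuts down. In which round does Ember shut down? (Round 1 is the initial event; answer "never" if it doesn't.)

Round 1 — Delta shuts down (initial).
  Flux: +70 → 70 < 100
  Juno: +55 → 55 ≥ 40
Round 2 — Juno shuts down.
  Ember: +45 → 45 < 80
  Flux: +60 → 130 ≥ 100
  Helix: +40 → 40 < 50
Round 3 — Flux shuts down.
  Ember: +40 → 85 ≥ 80
  Helix: +50 → 90 ≥ 50
  Prism: +60 → 60 ≥ 60
Round 4 — Ember, Helix, Prism shut down.
  Nomad: +20 → 20 < 60
No further shutdowns.

4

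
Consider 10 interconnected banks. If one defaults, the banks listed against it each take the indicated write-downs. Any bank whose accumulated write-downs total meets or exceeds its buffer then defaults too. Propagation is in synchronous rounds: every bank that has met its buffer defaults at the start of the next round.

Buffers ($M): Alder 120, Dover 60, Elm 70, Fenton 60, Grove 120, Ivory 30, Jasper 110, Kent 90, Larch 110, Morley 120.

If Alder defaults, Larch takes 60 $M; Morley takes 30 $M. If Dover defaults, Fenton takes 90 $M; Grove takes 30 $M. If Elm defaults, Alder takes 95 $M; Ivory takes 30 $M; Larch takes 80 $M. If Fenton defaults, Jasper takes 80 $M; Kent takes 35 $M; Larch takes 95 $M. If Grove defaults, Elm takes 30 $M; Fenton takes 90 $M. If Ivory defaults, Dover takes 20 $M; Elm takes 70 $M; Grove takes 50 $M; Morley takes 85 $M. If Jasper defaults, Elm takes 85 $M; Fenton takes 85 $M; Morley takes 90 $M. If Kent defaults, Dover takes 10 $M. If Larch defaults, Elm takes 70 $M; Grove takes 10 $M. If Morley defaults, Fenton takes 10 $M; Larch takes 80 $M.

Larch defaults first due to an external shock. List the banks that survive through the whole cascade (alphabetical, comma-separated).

Alder, Dover, Fenton, Grove, Jasper, Kent, Morley

Round 1 — Larch defaults (initial).
  Elm: +70 → 70 ≥ 70
  Grove: +10 → 10 < 120
Round 2 — Elm defaults.
  Alder: +95 → 95 < 120
  Ivory: +30 → 30 ≥ 30
Round 3 — Ivory defaults.
  Dover: +20 → 20 < 60
  Grove: +50 → 60 < 120
  Morley: +85 → 85 < 120
No further defaults.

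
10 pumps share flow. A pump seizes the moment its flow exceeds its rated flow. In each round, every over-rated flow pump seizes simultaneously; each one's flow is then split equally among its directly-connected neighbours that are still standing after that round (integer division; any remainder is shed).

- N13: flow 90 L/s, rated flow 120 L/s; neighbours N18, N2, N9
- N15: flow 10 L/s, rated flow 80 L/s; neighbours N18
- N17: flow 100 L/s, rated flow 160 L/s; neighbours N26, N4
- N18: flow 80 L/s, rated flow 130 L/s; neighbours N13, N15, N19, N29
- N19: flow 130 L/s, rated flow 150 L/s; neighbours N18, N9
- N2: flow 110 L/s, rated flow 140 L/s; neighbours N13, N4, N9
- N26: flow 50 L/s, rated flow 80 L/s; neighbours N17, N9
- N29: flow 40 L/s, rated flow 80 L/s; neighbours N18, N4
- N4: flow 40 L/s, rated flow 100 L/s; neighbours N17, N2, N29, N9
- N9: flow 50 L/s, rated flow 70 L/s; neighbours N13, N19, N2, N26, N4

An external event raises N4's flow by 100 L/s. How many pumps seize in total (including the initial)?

Round 1 — N4 at 140 > 100. N4 seizes.
  N4 sheds 140 L/s to N17, N2, N29, N9: 35 each.
    N17: 100+35 = 135 ≤ 160
    N2: 110+35 = 145 > 140
    N29: 40+35 = 75 ≤ 80
    N9: 50+35 = 85 > 70
Round 2 — N2, N9 seize.
  N2 sheds 145 L/s to N13: 145 each.
    N13: 90+145 = 235 > 120
  N9 sheds 85 L/s to N13, N19, N26: 28 each (1 lost).
    N13: 235+28 = 263 > 120
    N19: 130+28 = 158 > 150
    N26: 50+28 = 78 ≤ 80
Round 3 — N13, N19 seize.
  N13 sheds 263 L/s to N18: 263 each.
    N18: 80+263 = 343 > 130
  N19 sheds 158 L/s to N18: 158 each.
    N18: 343+158 = 501 > 130
Round 4 — N18 seizes.
  N18 sheds 501 L/s to N15, N29: 250 each (1 lost).
    N15: 10+250 = 260 > 80
    N29: 75+250 = 325 > 80
Round 5 — N15, N29 seize.
  N15 sheds 260 L/s: no online neighbours, lost.
  N29 sheds 325 L/s: no online neighbours, lost.
No further seizures.

8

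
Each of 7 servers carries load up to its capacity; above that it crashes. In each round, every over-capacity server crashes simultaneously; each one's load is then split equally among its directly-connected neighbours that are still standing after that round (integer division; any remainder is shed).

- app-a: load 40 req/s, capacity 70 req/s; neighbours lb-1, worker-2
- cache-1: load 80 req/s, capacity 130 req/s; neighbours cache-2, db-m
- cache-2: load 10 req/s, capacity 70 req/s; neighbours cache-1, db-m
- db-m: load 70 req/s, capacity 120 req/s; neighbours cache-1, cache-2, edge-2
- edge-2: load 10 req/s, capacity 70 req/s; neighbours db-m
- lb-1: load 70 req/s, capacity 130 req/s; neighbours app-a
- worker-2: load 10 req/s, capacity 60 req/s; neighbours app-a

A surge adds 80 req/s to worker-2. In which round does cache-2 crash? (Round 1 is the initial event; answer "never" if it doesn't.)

never

Round 1 — worker-2 at 90 > 60. worker-2 crashes.
  worker-2 sheds 90 req/s to app-a: 90 each.
    app-a: 40+90 = 130 > 70
Round 2 — app-a crashes.
  app-a sheds 130 req/s to lb-1: 130 each.
    lb-1: 70+130 = 200 > 130
Round 3 — lb-1 crashes.
  lb-1 sheds 200 req/s: no online neighbours, lost.
No further crashes.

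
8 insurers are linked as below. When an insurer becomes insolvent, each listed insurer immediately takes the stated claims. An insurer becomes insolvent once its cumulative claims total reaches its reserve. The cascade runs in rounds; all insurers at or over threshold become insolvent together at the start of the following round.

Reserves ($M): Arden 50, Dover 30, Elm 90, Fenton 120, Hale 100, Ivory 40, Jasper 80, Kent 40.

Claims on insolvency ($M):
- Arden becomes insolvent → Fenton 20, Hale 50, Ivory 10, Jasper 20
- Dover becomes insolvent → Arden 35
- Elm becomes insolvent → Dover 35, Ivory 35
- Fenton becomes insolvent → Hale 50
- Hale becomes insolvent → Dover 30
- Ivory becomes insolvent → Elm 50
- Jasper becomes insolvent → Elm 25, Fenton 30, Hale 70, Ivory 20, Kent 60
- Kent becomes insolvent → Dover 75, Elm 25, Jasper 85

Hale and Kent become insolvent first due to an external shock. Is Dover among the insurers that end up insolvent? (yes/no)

Round 1 — Hale, Kent become insolvent (initial).
  Dover: +30+75 → 105 ≥ 30
  Elm: +25 → 25 < 90
  Jasper: +85 → 85 ≥ 80
Round 2 — Dover, Jasper become insolvent.
  Arden: +35 → 35 < 50
  Elm: +25 → 50 < 90
  Fenton: +30 → 30 < 120
  Ivory: +20 → 20 < 40
No further insolvencies.

yes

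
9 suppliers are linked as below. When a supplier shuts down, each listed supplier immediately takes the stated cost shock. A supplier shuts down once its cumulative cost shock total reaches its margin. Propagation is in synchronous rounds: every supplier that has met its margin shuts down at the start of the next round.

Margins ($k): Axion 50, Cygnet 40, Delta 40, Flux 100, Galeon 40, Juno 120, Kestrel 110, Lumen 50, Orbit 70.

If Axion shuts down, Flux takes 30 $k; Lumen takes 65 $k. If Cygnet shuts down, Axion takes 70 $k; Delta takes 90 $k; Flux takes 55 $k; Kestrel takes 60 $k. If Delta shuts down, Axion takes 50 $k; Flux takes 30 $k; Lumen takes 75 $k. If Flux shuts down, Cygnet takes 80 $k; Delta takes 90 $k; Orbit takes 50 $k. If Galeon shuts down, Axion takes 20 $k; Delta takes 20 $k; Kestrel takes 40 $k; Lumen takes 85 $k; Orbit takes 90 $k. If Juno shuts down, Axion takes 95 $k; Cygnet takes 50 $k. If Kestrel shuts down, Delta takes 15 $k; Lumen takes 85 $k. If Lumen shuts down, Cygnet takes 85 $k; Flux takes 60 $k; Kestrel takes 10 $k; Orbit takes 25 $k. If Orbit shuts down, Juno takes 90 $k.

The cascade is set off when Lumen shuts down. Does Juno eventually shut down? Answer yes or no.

Round 1 — Lumen shuts down (initial).
  Cygnet: +85 → 85 ≥ 40
  Flux: +60 → 60 < 100
  Kestrel: +10 → 10 < 110
  Orbit: +25 → 25 < 70
Round 2 — Cygnet shuts down.
  Axion: +70 → 70 ≥ 50
  Delta: +90 → 90 ≥ 40
  Flux: +55 → 115 ≥ 100
  Kestrel: +60 → 70 < 110
Round 3 — Axion, Delta, Flux shut down.
  Orbit: +50 → 75 ≥ 70
Round 4 — Orbit shuts down.
  Juno: +90 → 90 < 120
No further shutdowns.

no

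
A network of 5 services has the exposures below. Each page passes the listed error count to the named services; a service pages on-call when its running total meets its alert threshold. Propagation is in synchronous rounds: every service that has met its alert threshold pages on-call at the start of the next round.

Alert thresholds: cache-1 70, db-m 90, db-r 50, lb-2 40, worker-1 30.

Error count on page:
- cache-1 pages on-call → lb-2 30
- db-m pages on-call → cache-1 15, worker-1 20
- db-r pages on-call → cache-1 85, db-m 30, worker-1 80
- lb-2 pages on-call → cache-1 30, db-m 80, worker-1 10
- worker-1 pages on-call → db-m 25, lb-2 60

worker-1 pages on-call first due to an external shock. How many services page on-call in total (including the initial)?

3

Round 1 — worker-1 pages on-call (initial).
  db-m: +25 → 25 < 90
  lb-2: +60 → 60 ≥ 40
Round 2 — lb-2 pages on-call.
  cache-1: +30 → 30 < 70
  db-m: +80 → 105 ≥ 90
Round 3 — db-m pages on-call.
  cache-1: +15 → 45 < 70
No further pages.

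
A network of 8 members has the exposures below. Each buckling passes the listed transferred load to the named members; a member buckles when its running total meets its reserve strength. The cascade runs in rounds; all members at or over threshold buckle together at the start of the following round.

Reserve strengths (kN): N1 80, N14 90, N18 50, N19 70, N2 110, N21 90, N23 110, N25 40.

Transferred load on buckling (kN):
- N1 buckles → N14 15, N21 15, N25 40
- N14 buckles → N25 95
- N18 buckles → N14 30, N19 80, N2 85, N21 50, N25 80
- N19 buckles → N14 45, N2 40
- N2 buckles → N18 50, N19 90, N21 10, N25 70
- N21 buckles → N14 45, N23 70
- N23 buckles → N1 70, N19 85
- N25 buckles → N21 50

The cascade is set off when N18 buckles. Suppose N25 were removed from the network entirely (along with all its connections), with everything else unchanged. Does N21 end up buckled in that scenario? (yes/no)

no

With N25 removed:
Round 1 — N18 buckles (initial).
  N14: +30 → 30 < 90
  N19: +80 → 80 ≥ 70
  N2: +85 → 85 < 110
  N21: +50 → 50 < 90
Round 2 — N19 buckles.
  N14: +45 → 75 < 90
  N2: +40 → 125 ≥ 110
Round 3 — N2 buckles.
  N21: +10 → 60 < 90
No further bucklings.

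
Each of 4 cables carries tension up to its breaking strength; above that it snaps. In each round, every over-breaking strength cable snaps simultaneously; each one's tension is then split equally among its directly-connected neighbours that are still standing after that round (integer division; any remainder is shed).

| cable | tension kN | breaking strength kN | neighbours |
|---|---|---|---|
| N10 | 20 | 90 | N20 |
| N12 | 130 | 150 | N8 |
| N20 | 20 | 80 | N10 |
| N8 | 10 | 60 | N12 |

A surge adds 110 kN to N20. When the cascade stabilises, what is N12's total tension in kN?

130

Round 1 — N20 at 130 > 80. N20 snaps.
  N20 sheds 130 kN to N10: 130 each.
    N10: 20+130 = 150 > 90
Round 2 — N10 snaps.
  N10 sheds 150 kN: no online neighbours, lost.
No further breaks.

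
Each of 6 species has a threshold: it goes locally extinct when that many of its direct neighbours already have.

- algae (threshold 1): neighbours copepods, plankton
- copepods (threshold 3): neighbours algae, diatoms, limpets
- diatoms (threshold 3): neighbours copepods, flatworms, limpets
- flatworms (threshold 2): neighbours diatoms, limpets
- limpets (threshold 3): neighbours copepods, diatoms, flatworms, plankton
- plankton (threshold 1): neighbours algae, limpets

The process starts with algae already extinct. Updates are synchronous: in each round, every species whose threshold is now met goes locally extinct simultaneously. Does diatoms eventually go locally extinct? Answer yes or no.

no

Round 1 — algae goes locally extinct (initial).
Round 2 — checking thresholds:
  copepods: 1 of 3 neighbours < 3, holds.
  plankton: 1 of 2 neighbours ≥ 1, goes locally extinct.
Round 3 — no new extinctions; cascade stops.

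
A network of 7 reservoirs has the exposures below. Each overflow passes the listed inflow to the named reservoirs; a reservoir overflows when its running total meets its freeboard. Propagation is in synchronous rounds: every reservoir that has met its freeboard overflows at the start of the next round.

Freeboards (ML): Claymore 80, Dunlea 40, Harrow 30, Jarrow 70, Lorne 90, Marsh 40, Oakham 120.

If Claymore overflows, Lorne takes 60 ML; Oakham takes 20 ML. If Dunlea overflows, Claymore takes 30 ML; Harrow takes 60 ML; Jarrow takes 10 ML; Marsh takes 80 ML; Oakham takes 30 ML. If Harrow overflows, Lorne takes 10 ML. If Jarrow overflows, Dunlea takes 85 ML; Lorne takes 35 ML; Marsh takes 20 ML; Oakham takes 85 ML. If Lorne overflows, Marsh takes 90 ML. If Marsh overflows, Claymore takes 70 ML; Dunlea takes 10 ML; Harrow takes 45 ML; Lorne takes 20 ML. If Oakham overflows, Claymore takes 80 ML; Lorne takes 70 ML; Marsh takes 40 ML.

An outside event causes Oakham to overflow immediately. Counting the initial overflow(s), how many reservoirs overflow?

Round 1 — Oakham overflows (initial).
  Claymore: +80 → 80 ≥ 80
  Lorne: +70 → 70 < 90
  Marsh: +40 → 40 ≥ 40
Round 2 — Claymore, Marsh overflow.
  Dunlea: +10 → 10 < 40
  Harrow: +45 → 45 ≥ 30
  Lorne: +60+20 → 150 ≥ 90
Round 3 — Harrow, Lorne overflow.
No further overflows.

5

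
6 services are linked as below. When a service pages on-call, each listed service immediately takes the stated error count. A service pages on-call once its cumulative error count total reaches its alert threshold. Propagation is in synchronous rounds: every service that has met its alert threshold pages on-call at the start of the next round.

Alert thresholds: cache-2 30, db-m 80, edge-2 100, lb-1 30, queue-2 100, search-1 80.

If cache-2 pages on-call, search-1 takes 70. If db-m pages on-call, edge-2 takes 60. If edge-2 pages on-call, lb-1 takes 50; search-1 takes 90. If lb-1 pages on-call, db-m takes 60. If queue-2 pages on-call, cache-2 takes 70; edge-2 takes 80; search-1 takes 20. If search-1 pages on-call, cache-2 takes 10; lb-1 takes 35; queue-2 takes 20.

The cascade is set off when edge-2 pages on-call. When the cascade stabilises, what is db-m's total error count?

Round 1 — edge-2 pages on-call (initial).
  lb-1: +50 → 50 ≥ 30
  search-1: +90 → 90 ≥ 80
Round 2 — lb-1, search-1 page on-call.
  cache-2: +10 → 10 < 30
  db-m: +60 → 60 < 80
  queue-2: +20 → 20 < 100
No further pages.

60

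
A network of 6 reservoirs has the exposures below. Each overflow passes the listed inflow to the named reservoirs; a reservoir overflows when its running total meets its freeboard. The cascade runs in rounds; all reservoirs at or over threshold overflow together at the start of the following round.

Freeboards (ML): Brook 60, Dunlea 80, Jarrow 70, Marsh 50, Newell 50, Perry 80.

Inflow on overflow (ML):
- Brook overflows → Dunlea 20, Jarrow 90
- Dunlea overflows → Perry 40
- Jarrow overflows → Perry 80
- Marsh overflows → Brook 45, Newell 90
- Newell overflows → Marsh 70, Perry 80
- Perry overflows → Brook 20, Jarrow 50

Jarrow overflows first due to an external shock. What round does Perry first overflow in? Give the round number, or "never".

2

Round 1 — Jarrow overflows (initial).
  Perry: +80 → 80 ≥ 80
Round 2 — Perry overflows.
  Brook: +20 → 20 < 60
No further overflows.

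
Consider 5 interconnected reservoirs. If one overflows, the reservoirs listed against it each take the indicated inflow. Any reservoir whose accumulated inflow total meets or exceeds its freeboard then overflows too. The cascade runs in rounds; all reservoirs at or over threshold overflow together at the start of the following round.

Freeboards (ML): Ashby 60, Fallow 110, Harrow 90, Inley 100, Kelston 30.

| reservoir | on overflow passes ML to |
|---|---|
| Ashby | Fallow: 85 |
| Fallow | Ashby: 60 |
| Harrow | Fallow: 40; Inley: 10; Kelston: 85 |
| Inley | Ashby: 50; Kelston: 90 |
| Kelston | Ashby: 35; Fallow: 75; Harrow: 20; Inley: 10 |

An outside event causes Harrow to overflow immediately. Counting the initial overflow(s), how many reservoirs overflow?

4

Round 1 — Harrow overflows (initial).
  Fallow: +40 → 40 < 110
  Inley: +10 → 10 < 100
  Kelston: +85 → 85 ≥ 30
Round 2 — Kelston overflows.
  Ashby: +35 → 35 < 60
  Fallow: +75 → 115 ≥ 110
  Inley: +10 → 20 < 100
Round 3 — Fallow overflows.
  Ashby: +60 → 95 ≥ 60
Round 4 — Ashby overflows.
No further overflows.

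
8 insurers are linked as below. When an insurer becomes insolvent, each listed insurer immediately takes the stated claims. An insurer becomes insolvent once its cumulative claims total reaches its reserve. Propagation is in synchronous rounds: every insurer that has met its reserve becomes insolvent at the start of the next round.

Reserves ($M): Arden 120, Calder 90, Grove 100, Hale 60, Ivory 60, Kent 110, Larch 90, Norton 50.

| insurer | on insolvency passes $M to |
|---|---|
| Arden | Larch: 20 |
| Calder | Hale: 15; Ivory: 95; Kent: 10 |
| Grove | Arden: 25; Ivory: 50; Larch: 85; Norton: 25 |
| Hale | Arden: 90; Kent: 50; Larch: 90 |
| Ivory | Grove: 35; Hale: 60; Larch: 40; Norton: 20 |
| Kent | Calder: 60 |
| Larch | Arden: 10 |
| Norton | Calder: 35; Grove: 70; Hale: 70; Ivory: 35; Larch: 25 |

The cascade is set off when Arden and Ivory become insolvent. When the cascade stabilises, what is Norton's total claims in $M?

20

Round 1 — Arden, Ivory become insolvent (initial).
  Grove: +35 → 35 < 100
  Hale: +60 → 60 ≥ 60
  Larch: +20+40 → 60 < 90
  Norton: +20 → 20 < 50
Round 2 — Hale becomes insolvent.
  Kent: +50 → 50 < 110
  Larch: +90 → 150 ≥ 90
Round 3 — Larch becomes insolvent.
No further insolvencies.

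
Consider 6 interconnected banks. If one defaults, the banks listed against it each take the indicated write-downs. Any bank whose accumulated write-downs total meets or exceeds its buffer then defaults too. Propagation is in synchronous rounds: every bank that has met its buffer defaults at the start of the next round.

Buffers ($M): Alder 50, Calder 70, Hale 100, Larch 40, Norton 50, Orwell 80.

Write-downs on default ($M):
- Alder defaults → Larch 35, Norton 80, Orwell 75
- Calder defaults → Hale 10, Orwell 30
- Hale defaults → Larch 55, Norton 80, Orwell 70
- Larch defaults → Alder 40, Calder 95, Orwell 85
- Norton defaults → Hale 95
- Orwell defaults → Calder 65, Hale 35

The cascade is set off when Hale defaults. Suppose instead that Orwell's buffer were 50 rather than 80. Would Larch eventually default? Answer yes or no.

yes

With Orwell's buffer at 50:
Round 1 — Hale defaults (initial).
  Larch: +55 → 55 ≥ 40
  Norton: +80 → 80 ≥ 50
  Orwell: +70 → 70 ≥ 50
Round 2 — Larch, Norton, Orwell default.
  Alder: +40 → 40 < 50
  Calder: +95+65 → 160 ≥ 70
Round 3 — Calder defaults.
No further defaults.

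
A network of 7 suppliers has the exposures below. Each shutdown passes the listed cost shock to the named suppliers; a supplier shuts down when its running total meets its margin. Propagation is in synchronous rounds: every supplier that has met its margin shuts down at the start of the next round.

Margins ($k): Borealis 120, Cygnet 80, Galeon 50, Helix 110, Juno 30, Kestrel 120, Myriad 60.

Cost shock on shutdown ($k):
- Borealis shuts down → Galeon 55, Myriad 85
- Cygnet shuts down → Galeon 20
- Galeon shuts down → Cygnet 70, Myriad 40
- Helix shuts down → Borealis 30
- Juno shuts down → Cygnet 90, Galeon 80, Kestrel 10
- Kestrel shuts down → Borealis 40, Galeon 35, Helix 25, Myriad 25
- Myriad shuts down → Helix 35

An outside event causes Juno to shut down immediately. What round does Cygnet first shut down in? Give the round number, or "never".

2

Round 1 — Juno shuts down (initial).
  Cygnet: +90 → 90 ≥ 80
  Galeon: +80 → 80 ≥ 50
  Kestrel: +10 → 10 < 120
Round 2 — Cygnet, Galeon shut down.
  Myriad: +40 → 40 < 60
No further shutdowns.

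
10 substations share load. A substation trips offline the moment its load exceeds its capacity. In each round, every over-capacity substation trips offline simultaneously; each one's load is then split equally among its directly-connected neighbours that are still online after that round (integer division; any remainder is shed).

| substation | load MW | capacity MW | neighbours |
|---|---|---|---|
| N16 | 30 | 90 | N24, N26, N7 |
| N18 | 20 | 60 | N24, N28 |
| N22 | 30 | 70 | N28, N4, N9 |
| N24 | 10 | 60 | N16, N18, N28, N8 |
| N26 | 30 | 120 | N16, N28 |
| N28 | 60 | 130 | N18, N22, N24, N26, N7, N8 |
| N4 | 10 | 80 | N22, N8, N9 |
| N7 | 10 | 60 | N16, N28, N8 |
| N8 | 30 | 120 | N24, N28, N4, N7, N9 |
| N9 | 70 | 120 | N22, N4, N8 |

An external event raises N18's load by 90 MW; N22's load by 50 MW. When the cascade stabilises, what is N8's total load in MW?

109

Round 1 — N18 at 110 > 60; N22 at 80 > 70. N18, N22 trip offline.
  N18 sheds 110 MW to N24, N28: 55 each.
    N24: 10+55 = 65 > 60
    N28: 60+55 = 115 ≤ 130
  N22 sheds 80 MW to N28, N4, N9: 26 each (2 lost).
    N28: 115+26 = 141 > 130
    N4: 10+26 = 36 ≤ 80
    N9: 70+26 = 96 ≤ 120
Round 2 — N24, N28 trip offline.
  N24 sheds 65 MW to N16, N8: 32 each (1 lost).
    N16: 30+32 = 62 ≤ 90
    N8: 30+32 = 62 ≤ 120
  N28 sheds 141 MW to N26, N7, N8: 47 each.
    N26: 30+47 = 77 ≤ 120
    N7: 10+47 = 57 ≤ 60
    N8: 62+47 = 109 ≤ 120
No further trips.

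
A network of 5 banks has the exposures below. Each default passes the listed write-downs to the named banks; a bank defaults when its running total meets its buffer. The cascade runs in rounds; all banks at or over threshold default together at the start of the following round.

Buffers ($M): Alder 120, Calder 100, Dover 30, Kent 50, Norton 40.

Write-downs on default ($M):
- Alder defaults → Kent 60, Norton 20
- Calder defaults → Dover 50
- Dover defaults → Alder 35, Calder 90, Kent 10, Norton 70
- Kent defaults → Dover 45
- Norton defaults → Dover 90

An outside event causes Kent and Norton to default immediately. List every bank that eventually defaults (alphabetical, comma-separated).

Round 1 — Kent, Norton default (initial).
  Dover: +45+90 → 135 ≥ 30
Round 2 — Dover defaults.
  Alder: +35 → 35 < 120
  Calder: +90 → 90 < 100
No further defaults.

Dover, Kent, Norton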